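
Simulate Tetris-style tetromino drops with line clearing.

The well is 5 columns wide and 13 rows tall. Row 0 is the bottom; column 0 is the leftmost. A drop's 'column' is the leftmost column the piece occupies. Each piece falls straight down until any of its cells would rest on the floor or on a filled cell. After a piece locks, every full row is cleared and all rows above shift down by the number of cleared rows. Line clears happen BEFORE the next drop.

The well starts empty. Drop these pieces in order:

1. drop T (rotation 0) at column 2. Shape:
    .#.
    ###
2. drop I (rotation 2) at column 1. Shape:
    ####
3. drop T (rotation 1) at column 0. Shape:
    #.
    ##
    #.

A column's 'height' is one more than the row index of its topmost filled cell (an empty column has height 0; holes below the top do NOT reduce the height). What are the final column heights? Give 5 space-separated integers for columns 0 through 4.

Drop 1: T rot0 at col 2 lands with bottom-row=0; cleared 0 line(s) (total 0); column heights now [0 0 1 2 1], max=2
Drop 2: I rot2 at col 1 lands with bottom-row=2; cleared 0 line(s) (total 0); column heights now [0 3 3 3 3], max=3
Drop 3: T rot1 at col 0 lands with bottom-row=2; cleared 1 line(s) (total 1); column heights now [4 3 1 2 1], max=4

Answer: 4 3 1 2 1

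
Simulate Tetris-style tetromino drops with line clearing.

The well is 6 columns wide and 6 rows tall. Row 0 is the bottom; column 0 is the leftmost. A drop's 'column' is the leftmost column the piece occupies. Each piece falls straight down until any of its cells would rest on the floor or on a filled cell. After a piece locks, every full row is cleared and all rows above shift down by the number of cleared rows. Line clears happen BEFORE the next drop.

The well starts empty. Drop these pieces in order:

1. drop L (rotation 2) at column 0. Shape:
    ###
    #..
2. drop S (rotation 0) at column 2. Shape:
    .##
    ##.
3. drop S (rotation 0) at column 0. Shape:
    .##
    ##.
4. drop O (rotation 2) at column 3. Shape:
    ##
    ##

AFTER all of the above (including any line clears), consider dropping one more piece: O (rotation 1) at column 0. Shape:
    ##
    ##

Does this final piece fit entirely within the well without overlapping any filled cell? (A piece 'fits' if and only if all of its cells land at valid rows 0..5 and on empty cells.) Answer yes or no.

Answer: yes

Derivation:
Drop 1: L rot2 at col 0 lands with bottom-row=0; cleared 0 line(s) (total 0); column heights now [2 2 2 0 0 0], max=2
Drop 2: S rot0 at col 2 lands with bottom-row=2; cleared 0 line(s) (total 0); column heights now [2 2 3 4 4 0], max=4
Drop 3: S rot0 at col 0 lands with bottom-row=2; cleared 0 line(s) (total 0); column heights now [3 4 4 4 4 0], max=4
Drop 4: O rot2 at col 3 lands with bottom-row=4; cleared 0 line(s) (total 0); column heights now [3 4 4 6 6 0], max=6
Test piece O rot1 at col 0 (width 2): heights before test = [3 4 4 6 6 0]; fits = True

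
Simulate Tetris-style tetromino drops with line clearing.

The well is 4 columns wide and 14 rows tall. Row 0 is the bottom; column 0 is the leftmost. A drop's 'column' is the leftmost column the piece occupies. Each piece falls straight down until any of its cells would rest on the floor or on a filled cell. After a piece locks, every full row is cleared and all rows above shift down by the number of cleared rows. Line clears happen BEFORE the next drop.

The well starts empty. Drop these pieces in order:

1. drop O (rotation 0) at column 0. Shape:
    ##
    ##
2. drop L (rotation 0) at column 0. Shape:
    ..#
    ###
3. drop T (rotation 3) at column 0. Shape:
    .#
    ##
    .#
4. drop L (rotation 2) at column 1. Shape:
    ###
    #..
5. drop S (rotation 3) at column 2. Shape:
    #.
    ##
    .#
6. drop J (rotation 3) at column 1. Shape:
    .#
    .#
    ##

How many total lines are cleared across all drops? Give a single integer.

Answer: 0

Derivation:
Drop 1: O rot0 at col 0 lands with bottom-row=0; cleared 0 line(s) (total 0); column heights now [2 2 0 0], max=2
Drop 2: L rot0 at col 0 lands with bottom-row=2; cleared 0 line(s) (total 0); column heights now [3 3 4 0], max=4
Drop 3: T rot3 at col 0 lands with bottom-row=3; cleared 0 line(s) (total 0); column heights now [5 6 4 0], max=6
Drop 4: L rot2 at col 1 lands with bottom-row=6; cleared 0 line(s) (total 0); column heights now [5 8 8 8], max=8
Drop 5: S rot3 at col 2 lands with bottom-row=8; cleared 0 line(s) (total 0); column heights now [5 8 11 10], max=11
Drop 6: J rot3 at col 1 lands with bottom-row=11; cleared 0 line(s) (total 0); column heights now [5 12 14 10], max=14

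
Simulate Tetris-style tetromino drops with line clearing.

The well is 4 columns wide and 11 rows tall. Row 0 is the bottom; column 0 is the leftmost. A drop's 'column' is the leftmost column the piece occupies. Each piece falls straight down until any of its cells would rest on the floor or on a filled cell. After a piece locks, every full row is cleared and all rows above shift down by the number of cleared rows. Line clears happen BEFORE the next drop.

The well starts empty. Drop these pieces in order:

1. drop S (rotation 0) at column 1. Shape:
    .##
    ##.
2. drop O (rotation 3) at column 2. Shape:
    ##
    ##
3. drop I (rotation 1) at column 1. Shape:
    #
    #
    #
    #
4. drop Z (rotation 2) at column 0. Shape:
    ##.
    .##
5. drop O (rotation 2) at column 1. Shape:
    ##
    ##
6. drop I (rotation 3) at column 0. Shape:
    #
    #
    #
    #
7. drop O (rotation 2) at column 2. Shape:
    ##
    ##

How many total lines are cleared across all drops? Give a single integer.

Drop 1: S rot0 at col 1 lands with bottom-row=0; cleared 0 line(s) (total 0); column heights now [0 1 2 2], max=2
Drop 2: O rot3 at col 2 lands with bottom-row=2; cleared 0 line(s) (total 0); column heights now [0 1 4 4], max=4
Drop 3: I rot1 at col 1 lands with bottom-row=1; cleared 0 line(s) (total 0); column heights now [0 5 4 4], max=5
Drop 4: Z rot2 at col 0 lands with bottom-row=5; cleared 0 line(s) (total 0); column heights now [7 7 6 4], max=7
Drop 5: O rot2 at col 1 lands with bottom-row=7; cleared 0 line(s) (total 0); column heights now [7 9 9 4], max=9
Drop 6: I rot3 at col 0 lands with bottom-row=7; cleared 0 line(s) (total 0); column heights now [11 9 9 4], max=11
Drop 7: O rot2 at col 2 lands with bottom-row=9; cleared 0 line(s) (total 0); column heights now [11 9 11 11], max=11

Answer: 0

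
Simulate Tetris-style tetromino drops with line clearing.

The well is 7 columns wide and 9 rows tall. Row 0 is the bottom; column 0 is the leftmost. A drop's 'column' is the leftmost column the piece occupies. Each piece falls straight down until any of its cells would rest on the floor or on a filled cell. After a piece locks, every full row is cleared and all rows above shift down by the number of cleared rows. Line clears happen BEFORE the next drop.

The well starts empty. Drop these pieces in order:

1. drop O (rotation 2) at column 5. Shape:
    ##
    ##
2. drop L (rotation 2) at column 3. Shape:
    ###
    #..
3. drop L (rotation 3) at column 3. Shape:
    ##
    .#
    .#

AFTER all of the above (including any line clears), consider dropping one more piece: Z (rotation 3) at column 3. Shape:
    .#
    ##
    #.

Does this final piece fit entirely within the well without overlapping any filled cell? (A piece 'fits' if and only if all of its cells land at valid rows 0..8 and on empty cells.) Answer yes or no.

Answer: yes

Derivation:
Drop 1: O rot2 at col 5 lands with bottom-row=0; cleared 0 line(s) (total 0); column heights now [0 0 0 0 0 2 2], max=2
Drop 2: L rot2 at col 3 lands with bottom-row=1; cleared 0 line(s) (total 0); column heights now [0 0 0 3 3 3 2], max=3
Drop 3: L rot3 at col 3 lands with bottom-row=3; cleared 0 line(s) (total 0); column heights now [0 0 0 6 6 3 2], max=6
Test piece Z rot3 at col 3 (width 2): heights before test = [0 0 0 6 6 3 2]; fits = True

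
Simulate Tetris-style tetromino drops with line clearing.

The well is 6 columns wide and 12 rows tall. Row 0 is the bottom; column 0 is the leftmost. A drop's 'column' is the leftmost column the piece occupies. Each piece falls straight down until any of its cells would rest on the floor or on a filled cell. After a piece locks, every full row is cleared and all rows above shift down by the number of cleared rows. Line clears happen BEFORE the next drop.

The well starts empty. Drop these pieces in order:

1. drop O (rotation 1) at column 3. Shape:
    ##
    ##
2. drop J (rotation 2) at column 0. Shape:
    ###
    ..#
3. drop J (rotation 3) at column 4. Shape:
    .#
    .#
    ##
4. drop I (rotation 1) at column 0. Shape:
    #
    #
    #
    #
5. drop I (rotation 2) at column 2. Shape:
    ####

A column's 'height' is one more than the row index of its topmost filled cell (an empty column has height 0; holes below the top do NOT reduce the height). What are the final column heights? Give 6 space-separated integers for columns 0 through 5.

Drop 1: O rot1 at col 3 lands with bottom-row=0; cleared 0 line(s) (total 0); column heights now [0 0 0 2 2 0], max=2
Drop 2: J rot2 at col 0 lands with bottom-row=0; cleared 0 line(s) (total 0); column heights now [2 2 2 2 2 0], max=2
Drop 3: J rot3 at col 4 lands with bottom-row=2; cleared 0 line(s) (total 0); column heights now [2 2 2 2 3 5], max=5
Drop 4: I rot1 at col 0 lands with bottom-row=2; cleared 0 line(s) (total 0); column heights now [6 2 2 2 3 5], max=6
Drop 5: I rot2 at col 2 lands with bottom-row=5; cleared 0 line(s) (total 0); column heights now [6 2 6 6 6 6], max=6

Answer: 6 2 6 6 6 6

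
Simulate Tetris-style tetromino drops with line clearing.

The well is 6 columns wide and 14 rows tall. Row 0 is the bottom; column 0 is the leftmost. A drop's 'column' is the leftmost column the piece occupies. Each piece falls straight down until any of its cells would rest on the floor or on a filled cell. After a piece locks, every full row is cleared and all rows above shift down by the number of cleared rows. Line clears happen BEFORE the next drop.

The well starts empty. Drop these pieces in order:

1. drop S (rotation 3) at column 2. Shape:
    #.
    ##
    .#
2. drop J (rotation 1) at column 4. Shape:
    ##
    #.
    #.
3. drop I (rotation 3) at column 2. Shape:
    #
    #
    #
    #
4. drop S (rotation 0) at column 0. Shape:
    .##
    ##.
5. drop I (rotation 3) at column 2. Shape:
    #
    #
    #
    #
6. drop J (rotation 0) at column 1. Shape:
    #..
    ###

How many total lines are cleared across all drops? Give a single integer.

Drop 1: S rot3 at col 2 lands with bottom-row=0; cleared 0 line(s) (total 0); column heights now [0 0 3 2 0 0], max=3
Drop 2: J rot1 at col 4 lands with bottom-row=0; cleared 0 line(s) (total 0); column heights now [0 0 3 2 3 3], max=3
Drop 3: I rot3 at col 2 lands with bottom-row=3; cleared 0 line(s) (total 0); column heights now [0 0 7 2 3 3], max=7
Drop 4: S rot0 at col 0 lands with bottom-row=6; cleared 0 line(s) (total 0); column heights now [7 8 8 2 3 3], max=8
Drop 5: I rot3 at col 2 lands with bottom-row=8; cleared 0 line(s) (total 0); column heights now [7 8 12 2 3 3], max=12
Drop 6: J rot0 at col 1 lands with bottom-row=12; cleared 0 line(s) (total 0); column heights now [7 14 13 13 3 3], max=14

Answer: 0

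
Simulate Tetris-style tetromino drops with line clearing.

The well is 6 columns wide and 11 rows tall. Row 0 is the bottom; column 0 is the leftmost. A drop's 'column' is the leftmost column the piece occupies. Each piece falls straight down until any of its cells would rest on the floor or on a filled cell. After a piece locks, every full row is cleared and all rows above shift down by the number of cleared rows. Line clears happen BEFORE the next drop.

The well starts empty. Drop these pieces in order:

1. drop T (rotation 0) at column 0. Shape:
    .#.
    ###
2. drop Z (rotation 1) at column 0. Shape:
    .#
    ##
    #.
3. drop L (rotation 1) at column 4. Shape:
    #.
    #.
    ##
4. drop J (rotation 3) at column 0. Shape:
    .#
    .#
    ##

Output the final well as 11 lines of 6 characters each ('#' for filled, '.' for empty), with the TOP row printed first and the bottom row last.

Drop 1: T rot0 at col 0 lands with bottom-row=0; cleared 0 line(s) (total 0); column heights now [1 2 1 0 0 0], max=2
Drop 2: Z rot1 at col 0 lands with bottom-row=1; cleared 0 line(s) (total 0); column heights now [3 4 1 0 0 0], max=4
Drop 3: L rot1 at col 4 lands with bottom-row=0; cleared 0 line(s) (total 0); column heights now [3 4 1 0 3 1], max=4
Drop 4: J rot3 at col 0 lands with bottom-row=4; cleared 0 line(s) (total 0); column heights now [5 7 1 0 3 1], max=7

Answer: ......
......
......
......
.#....
.#....
##....
.#....
##..#.
##..#.
###.##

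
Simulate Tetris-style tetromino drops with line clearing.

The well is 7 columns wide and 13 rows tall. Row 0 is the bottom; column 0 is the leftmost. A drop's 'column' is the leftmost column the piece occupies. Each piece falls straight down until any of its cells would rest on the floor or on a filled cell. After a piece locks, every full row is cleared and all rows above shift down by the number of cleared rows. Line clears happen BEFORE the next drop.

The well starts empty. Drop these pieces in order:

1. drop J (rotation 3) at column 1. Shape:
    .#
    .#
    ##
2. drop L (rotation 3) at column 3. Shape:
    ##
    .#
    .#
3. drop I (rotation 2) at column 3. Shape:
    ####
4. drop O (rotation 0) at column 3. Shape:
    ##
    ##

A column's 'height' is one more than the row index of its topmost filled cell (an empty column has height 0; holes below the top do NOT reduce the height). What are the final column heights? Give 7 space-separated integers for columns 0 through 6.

Answer: 0 1 3 6 6 4 4

Derivation:
Drop 1: J rot3 at col 1 lands with bottom-row=0; cleared 0 line(s) (total 0); column heights now [0 1 3 0 0 0 0], max=3
Drop 2: L rot3 at col 3 lands with bottom-row=0; cleared 0 line(s) (total 0); column heights now [0 1 3 3 3 0 0], max=3
Drop 3: I rot2 at col 3 lands with bottom-row=3; cleared 0 line(s) (total 0); column heights now [0 1 3 4 4 4 4], max=4
Drop 4: O rot0 at col 3 lands with bottom-row=4; cleared 0 line(s) (total 0); column heights now [0 1 3 6 6 4 4], max=6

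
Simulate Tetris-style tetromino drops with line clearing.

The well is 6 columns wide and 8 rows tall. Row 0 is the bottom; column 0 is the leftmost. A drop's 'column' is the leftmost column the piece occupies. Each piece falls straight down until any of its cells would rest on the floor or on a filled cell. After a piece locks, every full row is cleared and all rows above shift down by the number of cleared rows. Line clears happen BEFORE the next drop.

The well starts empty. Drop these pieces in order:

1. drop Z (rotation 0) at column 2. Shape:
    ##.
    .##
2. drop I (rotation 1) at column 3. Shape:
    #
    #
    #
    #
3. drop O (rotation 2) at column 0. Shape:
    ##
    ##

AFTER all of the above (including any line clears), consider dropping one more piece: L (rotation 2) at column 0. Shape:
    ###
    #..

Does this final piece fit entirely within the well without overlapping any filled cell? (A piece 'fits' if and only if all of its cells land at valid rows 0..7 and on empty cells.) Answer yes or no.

Answer: yes

Derivation:
Drop 1: Z rot0 at col 2 lands with bottom-row=0; cleared 0 line(s) (total 0); column heights now [0 0 2 2 1 0], max=2
Drop 2: I rot1 at col 3 lands with bottom-row=2; cleared 0 line(s) (total 0); column heights now [0 0 2 6 1 0], max=6
Drop 3: O rot2 at col 0 lands with bottom-row=0; cleared 0 line(s) (total 0); column heights now [2 2 2 6 1 0], max=6
Test piece L rot2 at col 0 (width 3): heights before test = [2 2 2 6 1 0]; fits = True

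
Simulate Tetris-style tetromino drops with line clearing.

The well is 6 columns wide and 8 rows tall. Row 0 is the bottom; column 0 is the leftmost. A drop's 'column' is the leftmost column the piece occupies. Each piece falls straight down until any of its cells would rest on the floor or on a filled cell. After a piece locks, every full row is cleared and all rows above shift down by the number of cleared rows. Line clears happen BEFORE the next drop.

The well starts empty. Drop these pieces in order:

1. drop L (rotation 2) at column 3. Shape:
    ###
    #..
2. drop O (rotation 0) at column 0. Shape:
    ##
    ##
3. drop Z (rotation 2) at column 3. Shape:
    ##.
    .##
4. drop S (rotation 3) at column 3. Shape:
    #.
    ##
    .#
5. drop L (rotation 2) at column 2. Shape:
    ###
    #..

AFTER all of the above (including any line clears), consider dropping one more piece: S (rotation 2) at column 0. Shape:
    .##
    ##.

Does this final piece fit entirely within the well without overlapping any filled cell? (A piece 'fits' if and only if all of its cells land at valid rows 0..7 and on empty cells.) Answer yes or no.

Drop 1: L rot2 at col 3 lands with bottom-row=0; cleared 0 line(s) (total 0); column heights now [0 0 0 2 2 2], max=2
Drop 2: O rot0 at col 0 lands with bottom-row=0; cleared 0 line(s) (total 0); column heights now [2 2 0 2 2 2], max=2
Drop 3: Z rot2 at col 3 lands with bottom-row=2; cleared 0 line(s) (total 0); column heights now [2 2 0 4 4 3], max=4
Drop 4: S rot3 at col 3 lands with bottom-row=4; cleared 0 line(s) (total 0); column heights now [2 2 0 7 6 3], max=7
Drop 5: L rot2 at col 2 lands with bottom-row=6; cleared 0 line(s) (total 0); column heights now [2 2 8 8 8 3], max=8
Test piece S rot2 at col 0 (width 3): heights before test = [2 2 8 8 8 3]; fits = False

Answer: no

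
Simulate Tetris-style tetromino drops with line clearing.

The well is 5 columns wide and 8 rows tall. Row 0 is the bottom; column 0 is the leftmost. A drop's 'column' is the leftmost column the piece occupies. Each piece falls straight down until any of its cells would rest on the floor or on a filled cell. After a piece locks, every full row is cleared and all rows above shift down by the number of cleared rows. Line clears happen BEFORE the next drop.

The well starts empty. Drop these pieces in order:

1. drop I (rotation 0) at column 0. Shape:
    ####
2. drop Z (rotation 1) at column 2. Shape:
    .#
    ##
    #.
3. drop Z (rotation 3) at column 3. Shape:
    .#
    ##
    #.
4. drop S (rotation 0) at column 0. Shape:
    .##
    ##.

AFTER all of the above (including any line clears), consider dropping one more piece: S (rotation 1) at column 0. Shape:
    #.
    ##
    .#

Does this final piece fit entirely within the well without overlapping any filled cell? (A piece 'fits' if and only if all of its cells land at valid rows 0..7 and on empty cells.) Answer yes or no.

Drop 1: I rot0 at col 0 lands with bottom-row=0; cleared 0 line(s) (total 0); column heights now [1 1 1 1 0], max=1
Drop 2: Z rot1 at col 2 lands with bottom-row=1; cleared 0 line(s) (total 0); column heights now [1 1 3 4 0], max=4
Drop 3: Z rot3 at col 3 lands with bottom-row=4; cleared 0 line(s) (total 0); column heights now [1 1 3 6 7], max=7
Drop 4: S rot0 at col 0 lands with bottom-row=2; cleared 0 line(s) (total 0); column heights now [3 4 4 6 7], max=7
Test piece S rot1 at col 0 (width 2): heights before test = [3 4 4 6 7]; fits = True

Answer: yes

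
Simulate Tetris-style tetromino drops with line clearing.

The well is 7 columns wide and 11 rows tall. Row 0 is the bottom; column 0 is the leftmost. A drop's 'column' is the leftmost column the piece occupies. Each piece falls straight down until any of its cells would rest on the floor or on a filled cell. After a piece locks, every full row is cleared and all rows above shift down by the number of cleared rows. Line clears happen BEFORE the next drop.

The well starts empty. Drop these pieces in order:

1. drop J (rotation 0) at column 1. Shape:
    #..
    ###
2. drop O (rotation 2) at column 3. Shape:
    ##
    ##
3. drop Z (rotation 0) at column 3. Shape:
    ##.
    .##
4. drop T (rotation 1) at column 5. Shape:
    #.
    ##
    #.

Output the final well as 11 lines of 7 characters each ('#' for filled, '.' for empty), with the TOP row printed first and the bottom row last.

Answer: .......
.......
.......
.......
.....#.
.....##
...###.
....##.
...##..
.#.##..
.###...

Derivation:
Drop 1: J rot0 at col 1 lands with bottom-row=0; cleared 0 line(s) (total 0); column heights now [0 2 1 1 0 0 0], max=2
Drop 2: O rot2 at col 3 lands with bottom-row=1; cleared 0 line(s) (total 0); column heights now [0 2 1 3 3 0 0], max=3
Drop 3: Z rot0 at col 3 lands with bottom-row=3; cleared 0 line(s) (total 0); column heights now [0 2 1 5 5 4 0], max=5
Drop 4: T rot1 at col 5 lands with bottom-row=4; cleared 0 line(s) (total 0); column heights now [0 2 1 5 5 7 6], max=7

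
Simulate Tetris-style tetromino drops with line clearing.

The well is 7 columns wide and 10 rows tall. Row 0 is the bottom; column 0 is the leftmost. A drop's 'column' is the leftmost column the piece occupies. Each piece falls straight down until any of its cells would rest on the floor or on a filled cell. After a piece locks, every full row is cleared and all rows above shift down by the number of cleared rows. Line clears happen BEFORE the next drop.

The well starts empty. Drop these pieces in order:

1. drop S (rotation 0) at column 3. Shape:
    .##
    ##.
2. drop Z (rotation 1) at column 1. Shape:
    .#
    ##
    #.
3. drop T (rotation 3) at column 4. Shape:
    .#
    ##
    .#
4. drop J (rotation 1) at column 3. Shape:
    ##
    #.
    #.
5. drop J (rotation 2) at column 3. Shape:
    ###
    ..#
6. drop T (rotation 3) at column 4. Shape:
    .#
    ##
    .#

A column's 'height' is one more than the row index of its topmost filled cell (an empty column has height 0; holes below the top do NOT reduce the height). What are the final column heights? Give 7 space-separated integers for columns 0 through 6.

Drop 1: S rot0 at col 3 lands with bottom-row=0; cleared 0 line(s) (total 0); column heights now [0 0 0 1 2 2 0], max=2
Drop 2: Z rot1 at col 1 lands with bottom-row=0; cleared 0 line(s) (total 0); column heights now [0 2 3 1 2 2 0], max=3
Drop 3: T rot3 at col 4 lands with bottom-row=2; cleared 0 line(s) (total 0); column heights now [0 2 3 1 4 5 0], max=5
Drop 4: J rot1 at col 3 lands with bottom-row=2; cleared 0 line(s) (total 0); column heights now [0 2 3 5 5 5 0], max=5
Drop 5: J rot2 at col 3 lands with bottom-row=5; cleared 0 line(s) (total 0); column heights now [0 2 3 7 7 7 0], max=7
Drop 6: T rot3 at col 4 lands with bottom-row=7; cleared 0 line(s) (total 0); column heights now [0 2 3 7 9 10 0], max=10

Answer: 0 2 3 7 9 10 0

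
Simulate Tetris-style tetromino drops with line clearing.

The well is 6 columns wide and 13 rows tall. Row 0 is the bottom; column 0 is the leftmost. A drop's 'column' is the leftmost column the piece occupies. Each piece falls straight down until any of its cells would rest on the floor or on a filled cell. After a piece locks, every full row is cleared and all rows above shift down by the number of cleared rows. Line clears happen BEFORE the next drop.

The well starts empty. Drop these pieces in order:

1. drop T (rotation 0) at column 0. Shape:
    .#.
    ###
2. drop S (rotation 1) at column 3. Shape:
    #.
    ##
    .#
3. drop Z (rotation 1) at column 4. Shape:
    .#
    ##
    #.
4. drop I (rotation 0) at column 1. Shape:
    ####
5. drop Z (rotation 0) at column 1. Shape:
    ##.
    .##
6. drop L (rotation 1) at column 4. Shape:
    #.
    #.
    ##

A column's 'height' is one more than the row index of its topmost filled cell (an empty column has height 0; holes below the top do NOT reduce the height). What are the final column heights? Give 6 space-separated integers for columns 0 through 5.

Answer: 1 7 7 6 8 6

Derivation:
Drop 1: T rot0 at col 0 lands with bottom-row=0; cleared 0 line(s) (total 0); column heights now [1 2 1 0 0 0], max=2
Drop 2: S rot1 at col 3 lands with bottom-row=0; cleared 0 line(s) (total 0); column heights now [1 2 1 3 2 0], max=3
Drop 3: Z rot1 at col 4 lands with bottom-row=2; cleared 0 line(s) (total 0); column heights now [1 2 1 3 4 5], max=5
Drop 4: I rot0 at col 1 lands with bottom-row=4; cleared 0 line(s) (total 0); column heights now [1 5 5 5 5 5], max=5
Drop 5: Z rot0 at col 1 lands with bottom-row=5; cleared 0 line(s) (total 0); column heights now [1 7 7 6 5 5], max=7
Drop 6: L rot1 at col 4 lands with bottom-row=5; cleared 0 line(s) (total 0); column heights now [1 7 7 6 8 6], max=8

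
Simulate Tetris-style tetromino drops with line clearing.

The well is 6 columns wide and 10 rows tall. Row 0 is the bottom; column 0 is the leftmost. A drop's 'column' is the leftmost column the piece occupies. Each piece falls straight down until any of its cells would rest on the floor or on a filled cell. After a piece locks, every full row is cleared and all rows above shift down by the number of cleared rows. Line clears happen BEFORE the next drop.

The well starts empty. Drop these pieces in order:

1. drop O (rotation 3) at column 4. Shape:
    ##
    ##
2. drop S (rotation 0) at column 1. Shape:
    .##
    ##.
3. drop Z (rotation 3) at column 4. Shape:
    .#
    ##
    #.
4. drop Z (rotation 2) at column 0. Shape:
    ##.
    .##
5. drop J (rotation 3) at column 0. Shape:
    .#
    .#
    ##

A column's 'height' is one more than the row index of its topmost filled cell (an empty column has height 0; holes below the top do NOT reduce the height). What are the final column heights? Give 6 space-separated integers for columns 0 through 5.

Drop 1: O rot3 at col 4 lands with bottom-row=0; cleared 0 line(s) (total 0); column heights now [0 0 0 0 2 2], max=2
Drop 2: S rot0 at col 1 lands with bottom-row=0; cleared 0 line(s) (total 0); column heights now [0 1 2 2 2 2], max=2
Drop 3: Z rot3 at col 4 lands with bottom-row=2; cleared 0 line(s) (total 0); column heights now [0 1 2 2 4 5], max=5
Drop 4: Z rot2 at col 0 lands with bottom-row=2; cleared 0 line(s) (total 0); column heights now [4 4 3 2 4 5], max=5
Drop 5: J rot3 at col 0 lands with bottom-row=4; cleared 0 line(s) (total 0); column heights now [5 7 3 2 4 5], max=7

Answer: 5 7 3 2 4 5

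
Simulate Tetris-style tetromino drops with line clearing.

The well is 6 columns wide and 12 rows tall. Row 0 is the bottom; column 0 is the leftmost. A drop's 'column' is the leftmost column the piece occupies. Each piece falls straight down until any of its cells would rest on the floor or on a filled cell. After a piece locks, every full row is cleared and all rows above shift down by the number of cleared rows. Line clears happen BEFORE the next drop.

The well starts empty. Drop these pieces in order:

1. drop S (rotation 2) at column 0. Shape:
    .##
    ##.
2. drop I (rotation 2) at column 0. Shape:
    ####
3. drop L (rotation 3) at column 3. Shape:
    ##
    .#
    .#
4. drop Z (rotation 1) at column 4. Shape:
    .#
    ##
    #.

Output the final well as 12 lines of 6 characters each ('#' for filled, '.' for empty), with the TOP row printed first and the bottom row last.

Drop 1: S rot2 at col 0 lands with bottom-row=0; cleared 0 line(s) (total 0); column heights now [1 2 2 0 0 0], max=2
Drop 2: I rot2 at col 0 lands with bottom-row=2; cleared 0 line(s) (total 0); column heights now [3 3 3 3 0 0], max=3
Drop 3: L rot3 at col 3 lands with bottom-row=1; cleared 0 line(s) (total 0); column heights now [3 3 3 4 4 0], max=4
Drop 4: Z rot1 at col 4 lands with bottom-row=4; cleared 0 line(s) (total 0); column heights now [3 3 3 4 6 7], max=7

Answer: ......
......
......
......
......
.....#
....##
....#.
...##.
#####.
.##.#.
##....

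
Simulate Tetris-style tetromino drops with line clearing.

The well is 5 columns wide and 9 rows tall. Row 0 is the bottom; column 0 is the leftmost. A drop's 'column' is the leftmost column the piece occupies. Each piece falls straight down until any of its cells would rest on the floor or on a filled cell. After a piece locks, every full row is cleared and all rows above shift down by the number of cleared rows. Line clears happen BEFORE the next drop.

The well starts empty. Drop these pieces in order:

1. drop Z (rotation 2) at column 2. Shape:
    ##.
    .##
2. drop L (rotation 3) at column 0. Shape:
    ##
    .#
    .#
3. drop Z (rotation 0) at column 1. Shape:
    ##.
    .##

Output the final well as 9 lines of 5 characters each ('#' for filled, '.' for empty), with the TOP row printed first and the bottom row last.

Answer: .....
.....
.....
.....
.....
.##..
####.
.###.
.#.##

Derivation:
Drop 1: Z rot2 at col 2 lands with bottom-row=0; cleared 0 line(s) (total 0); column heights now [0 0 2 2 1], max=2
Drop 2: L rot3 at col 0 lands with bottom-row=0; cleared 0 line(s) (total 0); column heights now [3 3 2 2 1], max=3
Drop 3: Z rot0 at col 1 lands with bottom-row=2; cleared 0 line(s) (total 0); column heights now [3 4 4 3 1], max=4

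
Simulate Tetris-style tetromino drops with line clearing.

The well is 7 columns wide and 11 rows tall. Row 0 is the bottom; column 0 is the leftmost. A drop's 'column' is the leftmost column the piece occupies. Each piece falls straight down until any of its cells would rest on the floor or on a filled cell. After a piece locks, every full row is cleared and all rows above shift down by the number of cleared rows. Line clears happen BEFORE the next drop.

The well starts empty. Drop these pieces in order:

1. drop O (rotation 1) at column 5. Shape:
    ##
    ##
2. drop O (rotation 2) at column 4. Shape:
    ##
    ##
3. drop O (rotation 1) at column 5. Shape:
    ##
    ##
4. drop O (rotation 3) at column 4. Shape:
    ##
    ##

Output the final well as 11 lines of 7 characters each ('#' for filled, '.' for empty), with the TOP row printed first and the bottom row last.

Answer: .......
.......
.......
....##.
....##.
.....##
.....##
....##.
....##.
.....##
.....##

Derivation:
Drop 1: O rot1 at col 5 lands with bottom-row=0; cleared 0 line(s) (total 0); column heights now [0 0 0 0 0 2 2], max=2
Drop 2: O rot2 at col 4 lands with bottom-row=2; cleared 0 line(s) (total 0); column heights now [0 0 0 0 4 4 2], max=4
Drop 3: O rot1 at col 5 lands with bottom-row=4; cleared 0 line(s) (total 0); column heights now [0 0 0 0 4 6 6], max=6
Drop 4: O rot3 at col 4 lands with bottom-row=6; cleared 0 line(s) (total 0); column heights now [0 0 0 0 8 8 6], max=8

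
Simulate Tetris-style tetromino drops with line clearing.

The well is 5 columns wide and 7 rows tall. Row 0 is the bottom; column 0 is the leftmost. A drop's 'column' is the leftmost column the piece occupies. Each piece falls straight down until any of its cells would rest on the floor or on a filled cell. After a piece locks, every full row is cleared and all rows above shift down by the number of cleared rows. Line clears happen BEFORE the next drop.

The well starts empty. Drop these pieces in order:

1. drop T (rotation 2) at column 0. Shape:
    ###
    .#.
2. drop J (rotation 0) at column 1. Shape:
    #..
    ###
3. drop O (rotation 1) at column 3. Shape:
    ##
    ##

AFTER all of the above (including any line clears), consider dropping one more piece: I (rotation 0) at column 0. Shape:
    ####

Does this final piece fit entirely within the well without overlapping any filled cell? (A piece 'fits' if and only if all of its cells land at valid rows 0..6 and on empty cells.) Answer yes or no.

Drop 1: T rot2 at col 0 lands with bottom-row=0; cleared 0 line(s) (total 0); column heights now [2 2 2 0 0], max=2
Drop 2: J rot0 at col 1 lands with bottom-row=2; cleared 0 line(s) (total 0); column heights now [2 4 3 3 0], max=4
Drop 3: O rot1 at col 3 lands with bottom-row=3; cleared 0 line(s) (total 0); column heights now [2 4 3 5 5], max=5
Test piece I rot0 at col 0 (width 4): heights before test = [2 4 3 5 5]; fits = True

Answer: yes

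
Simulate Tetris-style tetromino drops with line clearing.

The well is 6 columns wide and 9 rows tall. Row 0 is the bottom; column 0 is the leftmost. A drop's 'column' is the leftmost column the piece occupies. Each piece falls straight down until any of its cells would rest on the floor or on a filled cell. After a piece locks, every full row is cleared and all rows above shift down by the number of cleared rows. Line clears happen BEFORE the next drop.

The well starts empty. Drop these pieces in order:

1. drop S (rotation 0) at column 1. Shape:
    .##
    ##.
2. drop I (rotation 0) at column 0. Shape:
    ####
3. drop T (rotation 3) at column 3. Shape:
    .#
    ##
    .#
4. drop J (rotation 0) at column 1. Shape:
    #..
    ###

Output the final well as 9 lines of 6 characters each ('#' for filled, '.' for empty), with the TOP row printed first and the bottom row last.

Answer: ......
......
......
.#....
.####.
...##.
#####.
..##..
.##...

Derivation:
Drop 1: S rot0 at col 1 lands with bottom-row=0; cleared 0 line(s) (total 0); column heights now [0 1 2 2 0 0], max=2
Drop 2: I rot0 at col 0 lands with bottom-row=2; cleared 0 line(s) (total 0); column heights now [3 3 3 3 0 0], max=3
Drop 3: T rot3 at col 3 lands with bottom-row=2; cleared 0 line(s) (total 0); column heights now [3 3 3 4 5 0], max=5
Drop 4: J rot0 at col 1 lands with bottom-row=4; cleared 0 line(s) (total 0); column heights now [3 6 5 5 5 0], max=6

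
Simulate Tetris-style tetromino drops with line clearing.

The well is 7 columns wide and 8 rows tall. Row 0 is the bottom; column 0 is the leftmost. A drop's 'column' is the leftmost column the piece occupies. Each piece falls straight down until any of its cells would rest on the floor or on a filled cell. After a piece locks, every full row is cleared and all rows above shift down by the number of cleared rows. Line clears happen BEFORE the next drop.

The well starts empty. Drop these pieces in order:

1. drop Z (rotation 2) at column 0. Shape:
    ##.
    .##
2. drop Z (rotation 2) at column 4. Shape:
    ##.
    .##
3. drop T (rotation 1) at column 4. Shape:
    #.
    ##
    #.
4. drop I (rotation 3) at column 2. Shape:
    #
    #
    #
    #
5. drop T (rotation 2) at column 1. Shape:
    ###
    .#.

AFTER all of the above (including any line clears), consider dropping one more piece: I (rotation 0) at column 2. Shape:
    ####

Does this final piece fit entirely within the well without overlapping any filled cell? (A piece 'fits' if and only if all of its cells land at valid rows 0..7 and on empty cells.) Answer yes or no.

Answer: yes

Derivation:
Drop 1: Z rot2 at col 0 lands with bottom-row=0; cleared 0 line(s) (total 0); column heights now [2 2 1 0 0 0 0], max=2
Drop 2: Z rot2 at col 4 lands with bottom-row=0; cleared 0 line(s) (total 0); column heights now [2 2 1 0 2 2 1], max=2
Drop 3: T rot1 at col 4 lands with bottom-row=2; cleared 0 line(s) (total 0); column heights now [2 2 1 0 5 4 1], max=5
Drop 4: I rot3 at col 2 lands with bottom-row=1; cleared 0 line(s) (total 0); column heights now [2 2 5 0 5 4 1], max=5
Drop 5: T rot2 at col 1 lands with bottom-row=5; cleared 0 line(s) (total 0); column heights now [2 7 7 7 5 4 1], max=7
Test piece I rot0 at col 2 (width 4): heights before test = [2 7 7 7 5 4 1]; fits = True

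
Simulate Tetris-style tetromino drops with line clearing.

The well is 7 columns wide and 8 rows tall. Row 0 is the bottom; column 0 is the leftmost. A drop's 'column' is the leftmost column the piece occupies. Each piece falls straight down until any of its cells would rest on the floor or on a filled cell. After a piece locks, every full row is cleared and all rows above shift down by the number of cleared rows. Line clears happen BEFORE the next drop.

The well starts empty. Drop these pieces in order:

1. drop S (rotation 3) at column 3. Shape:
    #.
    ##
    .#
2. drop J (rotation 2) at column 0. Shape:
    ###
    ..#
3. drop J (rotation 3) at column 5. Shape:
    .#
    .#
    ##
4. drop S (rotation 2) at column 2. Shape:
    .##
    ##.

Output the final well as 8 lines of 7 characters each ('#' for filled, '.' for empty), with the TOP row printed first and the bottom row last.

Answer: .......
.......
.......
...##..
..##...
...#..#
#####.#
..#.###

Derivation:
Drop 1: S rot3 at col 3 lands with bottom-row=0; cleared 0 line(s) (total 0); column heights now [0 0 0 3 2 0 0], max=3
Drop 2: J rot2 at col 0 lands with bottom-row=0; cleared 0 line(s) (total 0); column heights now [2 2 2 3 2 0 0], max=3
Drop 3: J rot3 at col 5 lands with bottom-row=0; cleared 0 line(s) (total 0); column heights now [2 2 2 3 2 1 3], max=3
Drop 4: S rot2 at col 2 lands with bottom-row=3; cleared 0 line(s) (total 0); column heights now [2 2 4 5 5 1 3], max=5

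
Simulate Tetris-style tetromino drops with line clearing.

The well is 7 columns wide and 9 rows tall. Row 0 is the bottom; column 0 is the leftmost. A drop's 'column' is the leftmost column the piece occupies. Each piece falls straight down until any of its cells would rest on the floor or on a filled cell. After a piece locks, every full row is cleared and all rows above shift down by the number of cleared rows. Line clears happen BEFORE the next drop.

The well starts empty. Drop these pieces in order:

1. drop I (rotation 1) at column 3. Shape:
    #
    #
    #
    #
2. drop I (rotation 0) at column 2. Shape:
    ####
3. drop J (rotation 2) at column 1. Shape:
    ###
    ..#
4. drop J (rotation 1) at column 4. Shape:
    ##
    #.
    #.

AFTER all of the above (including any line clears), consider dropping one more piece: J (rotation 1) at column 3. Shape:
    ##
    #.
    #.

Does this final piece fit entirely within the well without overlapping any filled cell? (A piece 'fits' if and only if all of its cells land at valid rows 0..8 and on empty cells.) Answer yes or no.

Drop 1: I rot1 at col 3 lands with bottom-row=0; cleared 0 line(s) (total 0); column heights now [0 0 0 4 0 0 0], max=4
Drop 2: I rot0 at col 2 lands with bottom-row=4; cleared 0 line(s) (total 0); column heights now [0 0 5 5 5 5 0], max=5
Drop 3: J rot2 at col 1 lands with bottom-row=5; cleared 0 line(s) (total 0); column heights now [0 7 7 7 5 5 0], max=7
Drop 4: J rot1 at col 4 lands with bottom-row=5; cleared 0 line(s) (total 0); column heights now [0 7 7 7 8 8 0], max=8
Test piece J rot1 at col 3 (width 2): heights before test = [0 7 7 7 8 8 0]; fits = False

Answer: no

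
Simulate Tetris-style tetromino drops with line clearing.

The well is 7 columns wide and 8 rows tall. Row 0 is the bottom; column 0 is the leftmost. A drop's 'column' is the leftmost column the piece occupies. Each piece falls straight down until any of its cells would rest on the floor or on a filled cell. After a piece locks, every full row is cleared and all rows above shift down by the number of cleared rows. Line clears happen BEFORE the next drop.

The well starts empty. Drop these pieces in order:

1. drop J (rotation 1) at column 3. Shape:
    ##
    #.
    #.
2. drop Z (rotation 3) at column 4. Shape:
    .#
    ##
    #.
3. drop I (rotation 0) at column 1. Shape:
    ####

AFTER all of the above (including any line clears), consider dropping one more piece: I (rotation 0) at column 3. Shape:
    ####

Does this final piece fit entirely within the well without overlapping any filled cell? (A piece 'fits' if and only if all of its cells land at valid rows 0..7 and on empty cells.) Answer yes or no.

Drop 1: J rot1 at col 3 lands with bottom-row=0; cleared 0 line(s) (total 0); column heights now [0 0 0 3 3 0 0], max=3
Drop 2: Z rot3 at col 4 lands with bottom-row=3; cleared 0 line(s) (total 0); column heights now [0 0 0 3 5 6 0], max=6
Drop 3: I rot0 at col 1 lands with bottom-row=5; cleared 0 line(s) (total 0); column heights now [0 6 6 6 6 6 0], max=6
Test piece I rot0 at col 3 (width 4): heights before test = [0 6 6 6 6 6 0]; fits = True

Answer: yes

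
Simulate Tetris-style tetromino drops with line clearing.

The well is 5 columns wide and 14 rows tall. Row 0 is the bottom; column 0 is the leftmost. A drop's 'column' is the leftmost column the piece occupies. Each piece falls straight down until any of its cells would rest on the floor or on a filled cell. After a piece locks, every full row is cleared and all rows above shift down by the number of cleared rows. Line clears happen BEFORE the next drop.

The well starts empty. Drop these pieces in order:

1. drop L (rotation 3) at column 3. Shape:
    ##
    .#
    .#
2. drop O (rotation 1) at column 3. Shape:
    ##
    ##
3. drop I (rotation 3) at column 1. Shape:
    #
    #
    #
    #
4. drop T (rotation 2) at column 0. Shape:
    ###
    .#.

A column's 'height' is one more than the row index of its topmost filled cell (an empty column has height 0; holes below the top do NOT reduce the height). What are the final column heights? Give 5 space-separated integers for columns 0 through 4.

Answer: 6 6 6 5 5

Derivation:
Drop 1: L rot3 at col 3 lands with bottom-row=0; cleared 0 line(s) (total 0); column heights now [0 0 0 3 3], max=3
Drop 2: O rot1 at col 3 lands with bottom-row=3; cleared 0 line(s) (total 0); column heights now [0 0 0 5 5], max=5
Drop 3: I rot3 at col 1 lands with bottom-row=0; cleared 0 line(s) (total 0); column heights now [0 4 0 5 5], max=5
Drop 4: T rot2 at col 0 lands with bottom-row=4; cleared 0 line(s) (total 0); column heights now [6 6 6 5 5], max=6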